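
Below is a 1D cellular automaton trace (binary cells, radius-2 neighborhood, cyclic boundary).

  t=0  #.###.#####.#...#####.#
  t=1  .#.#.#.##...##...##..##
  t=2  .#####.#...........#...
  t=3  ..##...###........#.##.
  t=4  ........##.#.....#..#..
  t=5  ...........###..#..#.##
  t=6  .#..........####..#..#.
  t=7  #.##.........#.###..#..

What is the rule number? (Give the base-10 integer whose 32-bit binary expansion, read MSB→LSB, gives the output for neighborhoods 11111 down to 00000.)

  nb #####: next=#  (t=0,i=8, bit31=1)
  nb ####.: next=.  (t=0,i=9, bit30=0)
  nb ###.#: next=.  (t=0,i=4, bit29=0)
  nb ###..: next=#  (t=3,i=9, bit28=1)
  nb ##.##: next=#  (t=0,i=1, bit27=1)
  nb ##.#.: next=.  (t=0,i=11, bit26=0)
  nb ##..#: next=#  (t=1,i=19, bit25=1)
  nb ##...: next=.  (t=1,i=9, bit24=0)
  nb #.###: next=.  (t=0,i=2, bit23=0)
  nb #.##.: next=#  (t=0,i=22, bit22=1)
  nb #.#.#: next=#  (t=1,i=1, bit21=1)
  nb #.#..: next=#  (t=0,i=12, bit20=1)
  nb #..##: next=.  (t=1,i=20, bit19=0)
  nb #..#.: next=#  (t=4,i=19, bit18=1)
  nb #...#: next=.  (t=0,i=14, bit17=0)
  nb #....: next=#  (t=2,i=9, bit16=1)
  nb .####: next=#  (t=0,i=7, bit15=1)
  nb .###.: next=#  (t=0,i=3, bit14=1)
  nb .##.#: next=.  (t=0,i=0, bit13=0)
  nb .##..: next=.  (t=1,i=8, bit12=0)
  nb .#.##: next=.  (t=1,i=6, bit11=0)
  nb .#.#.: next=#  (t=1,i=2, bit10=1)
  nb .#..#: next=.  (t=4,i=18, bit9=0)
  nb .#...: next=#  (t=0,i=13, bit8=1)
  nb ..###: next=.  (t=0,i=16, bit7=0)
  nb ..##.: next=.  (t=1,i=12, bit6=0)
  nb ..#.#: next=.  (t=3,i=18, bit5=0)
  nb ..#..: next=.  (t=2,i=19, bit4=0)
  nb ...##: next=.  (t=0,i=15, bit3=0)
  nb ...#.: next=#  (t=2,i=18, bit2=1)
  nb ....#: next=.  (t=2,i=17, bit1=0)
  nb .....: next=.  (t=2,i=10, bit0=0)
  bits 10011010011101011100010100000100 = 2591409412

2591409412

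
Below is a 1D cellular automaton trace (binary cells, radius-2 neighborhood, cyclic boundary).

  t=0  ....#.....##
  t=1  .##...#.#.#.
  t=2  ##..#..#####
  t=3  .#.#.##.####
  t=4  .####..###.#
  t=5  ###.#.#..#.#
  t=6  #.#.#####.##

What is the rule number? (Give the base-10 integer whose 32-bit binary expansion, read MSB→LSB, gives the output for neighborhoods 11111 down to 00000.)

  nb #####: next=#  (t=2,i=9, bit31=1)
  nb ####.: next=.  (t=2,i=0, bit30=0)
  nb ###.#: next=#  (t=3,i=11, bit29=1)
  nb ###..: next=#  (t=2,i=1, bit28=1)
  nb ##.##: next=#  (t=3,i=7, bit27=1)
  nb ##.#.: next=.  (t=3,i=0, bit26=0)
  nb ##..#: next=.  (t=2,i=2, bit25=0)
  nb ##...: next=.  (t=0,i=0, bit24=0)
  nb #.###: next=#  (t=3,i=8, bit23=1)
  nb #.##.: next=.  (t=3,i=5, bit22=0)
  nb #.#.#: next=#  (t=1,i=8, bit21=1)
  nb #.#..: next=#  (t=1,i=10, bit20=1)
  nb #..##: next=#  (t=1,i=0, bit19=1)
  nb #..#.: next=#  (t=2,i=3, bit18=1)
  nb #...#: next=#  (t=1,i=4, bit17=1)
  nb #....: next=#  (t=0,i=1, bit16=1)
  nb .####: next=#  (t=2,i=8, bit15=1)
  nb .###.: next=.  (t=4,i=8, bit14=0)
  nb .##.#: next=.  (t=3,i=6, bit13=0)
  nb .##..: next=.  (t=0,i=11, bit12=0)
  nb .#.##: next=#  (t=3,i=4, bit11=1)
  nb .#.#.: next=#  (t=1,i=7, bit10=1)
  nb .#..#: next=#  (t=1,i=11, bit9=1)
  nb .#...: next=.  (t=0,i=5, bit8=0)
  nb ..###: next=.  (t=2,i=7, bit7=0)
  nb ..##.: next=#  (t=0,i=10, bit6=1)
  nb ..#.#: next=.  (t=1,i=6, bit5=0)
  nb ..#..: next=.  (t=0,i=4, bit4=0)
  nb ...##: next=.  (t=0,i=9, bit3=0)
  nb ...#.: next=.  (t=0,i=3, bit2=0)
  nb ....#: next=#  (t=0,i=2, bit1=1)
  nb .....: next=.  (t=0,i=7, bit0=0)
  bits 10111000101111111000111001000010 = 3099561538

3099561538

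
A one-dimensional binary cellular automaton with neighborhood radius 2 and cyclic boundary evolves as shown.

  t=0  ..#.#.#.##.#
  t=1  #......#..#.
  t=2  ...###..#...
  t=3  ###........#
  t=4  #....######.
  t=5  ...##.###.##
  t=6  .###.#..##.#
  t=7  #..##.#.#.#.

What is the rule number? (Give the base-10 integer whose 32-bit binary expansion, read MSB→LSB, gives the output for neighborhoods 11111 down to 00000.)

  nb #####: next=#  (t=4,i=7, bit31=1)
  nb ####.: next=.  (t=3,i=1, bit30=0)
  nb ###.#: next=#  (t=4,i=10, bit29=1)
  nb ###..: next=.  (t=2,i=5, bit28=0)
  nb ##.##: next=#  (t=5,i=5, bit27=1)
  nb ##.#.: next=#  (t=0,i=10, bit26=1)
  nb ##..#: next=.  (t=2,i=6, bit25=0)
  nb ##...: next=.  (t=3,i=3, bit24=0)
  nb #.###: next=.  (t=5,i=6, bit23=0)
  nb #.##.: next=.  (t=0,i=8, bit22=0)
  nb #.#.#: next=.  (t=0,i=4, bit21=0)
  nb #.#..: next=.  (t=0,i=11, bit20=0)
  nb #..##: next=.  (t=6,i=7, bit19=0)
  nb #..#.: next=.  (t=0,i=1, bit18=0)
  nb #...#: next=#  (t=5,i=1, bit17=1)
  nb #....: next=.  (t=1,i=2, bit16=0)
  nb .####: next=#  (t=3,i=0, bit15=1)
  nb .###.: next=.  (t=2,i=4, bit14=0)
  nb .##.#: next=.  (t=0,i=9, bit13=0)
  nb .##..: next=#  (t=5,i=11, bit12=1)
  nb .#.##: next=#  (t=0,i=7, bit11=1)
  nb .#.#.: next=.  (t=0,i=3, bit10=0)
  nb .#..#: next=#  (t=0,i=0, bit9=1)
  nb .#...: next=.  (t=1,i=1, bit8=0)
  nb ..###: next=.  (t=2,i=3, bit7=0)
  nb ..##.: next=#  (t=5,i=3, bit6=1)
  nb ..#.#: next=.  (t=0,i=2, bit5=0)
  nb ..#..: next=.  (t=1,i=7, bit4=0)
  nb ...##: next=#  (t=2,i=2, bit3=1)
  nb ...#.: next=.  (t=1,i=6, bit2=0)
  nb ....#: next=#  (t=1,i=5, bit1=1)
  nb .....: next=#  (t=1,i=3, bit0=1)
  bits 10101100000000101001101001001011 = 2885851723

2885851723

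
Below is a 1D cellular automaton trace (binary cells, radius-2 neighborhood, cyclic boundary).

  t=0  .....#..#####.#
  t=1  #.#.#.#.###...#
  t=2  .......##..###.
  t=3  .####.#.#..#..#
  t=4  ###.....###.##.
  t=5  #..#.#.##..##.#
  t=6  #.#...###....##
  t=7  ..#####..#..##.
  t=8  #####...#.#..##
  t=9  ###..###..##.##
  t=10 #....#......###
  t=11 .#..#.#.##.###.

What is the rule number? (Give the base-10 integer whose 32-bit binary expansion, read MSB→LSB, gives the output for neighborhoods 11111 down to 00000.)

  [31] ##### => #  t=0,i=10
  [30] ####. => .  t=0,i=11
  [29] ###.# => .  t=0,i=12
  [28] ###.. => .  t=1,i=10
  [27] ##.## => #  t=4,i=11
  [26] ##.#. => .  t=0,i=13
  [25] ##..# => .  t=2,i=9
  [24] ##... => #  t=1,i=11
  [23] #.### => #  t=1,i=8
  [22] #.##. => #  t=4,i=12
  [21] #.#.# => .  t=1,i=2
  [20] #.#.. => #  t=0,i=14
  [19] #..## => .  t=0,i=7
  [18] #..#. => #  t=3,i=10
  [17] #...# => #  t=1,i=12
  [16] #.... => .  t=0,i=1
  [15] .#### => #  t=0,i=9
  [14] .###. => .  t=1,i=9
  [13] .##.# => .  t=1,i=0
  [12] .##.. => #  t=2,i=8
  [11] .#.## => #  t=1,i=7
  [10] .#.#. => .  t=1,i=3
  [9] .#..# => #  t=0,i=6
  [8] .#... => #  t=0,i=0
  [7] ..### => #  t=0,i=8
  [6] ..##. => .  t=1,i=14
  [5] ..#.# => .  t=3,i=14
  [4] ..#.. => .  t=0,i=5
  [3] ...## => #  t=1,i=13
  [2] ...#. => #  t=0,i=4
  [1] ....# => .  t=0,i=3
  [0] ..... => #  t=0,i=2
  bits 10001001110101101001101110001101 = 2312543117

2312543117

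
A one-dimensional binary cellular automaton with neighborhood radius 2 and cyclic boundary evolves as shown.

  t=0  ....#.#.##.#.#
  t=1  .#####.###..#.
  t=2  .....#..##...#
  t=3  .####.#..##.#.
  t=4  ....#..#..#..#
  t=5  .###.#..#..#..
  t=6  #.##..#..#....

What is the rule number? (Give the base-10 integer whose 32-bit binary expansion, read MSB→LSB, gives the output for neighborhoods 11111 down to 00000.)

  [31] ##### => .  t=1,i=3
  [30] ####. => .  t=1,i=4
  [29] ###.# => #  t=1,i=5
  [28] ###.. => #  t=1,i=9
  [27] ##.## => .  t=1,i=6
  [26] ##.#. => .  t=0,i=10
  [25] ##..# => .  t=1,i=10
  [24] ##... => #  t=2,i=10
  [23] #.### => .  t=1,i=7
  [22] #.##. => #  t=0,i=8
  [21] #.#.# => .  t=0,i=6
  [20] #.#.. => .  t=0,i=13
  [19] #..## => .  t=1,i=0
  [18] #..#. => .  t=1,i=11
  [17] #...# => .  t=2,i=11
  [16] #.... => #  t=0,i=1
  [15] .#### => .  t=1,i=2
  [14] .###. => #  t=1,i=8
  [13] .##.# => #  t=0,i=9
  [12] .##.. => #  t=2,i=9
  [11] .#.## => #  t=0,i=7
  [10] .#.#. => #  t=0,i=5
  [9] .#..# => #  t=1,i=13
  [8] .#... => .  t=0,i=0
  [7] ..### => .  t=1,i=1
  [6] ..##. => .  t=2,i=8
  [5] ..#.# => #  t=0,i=4
  [4] ..#.. => .  t=1,i=12
  [3] ...## => #  t=5,i=0
  [2] ...#. => #  t=0,i=3
  [1] ....# => #  t=0,i=2
  [0] ..... => #  t=2,i=2
  bits 00110001010000010111111000101111 = 826375727

826375727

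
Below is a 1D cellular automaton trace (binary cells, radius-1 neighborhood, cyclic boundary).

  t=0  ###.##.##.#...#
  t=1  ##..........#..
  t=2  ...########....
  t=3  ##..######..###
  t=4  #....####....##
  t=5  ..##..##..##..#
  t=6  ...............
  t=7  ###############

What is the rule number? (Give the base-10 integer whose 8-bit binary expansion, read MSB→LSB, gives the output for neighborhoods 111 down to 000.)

  ### -> #   bit 7 = 1  t=0,i=0
  ##. -> .   bit 6 = 0  t=0,i=2
  #.# -> .   bit 5 = 0  t=0,i=3
  #.. -> .   bit 4 = 0  t=0,i=11
  .## -> .   bit 3 = 0  t=0,i=4
  .#. -> .   bit 2 = 0  t=0,i=10
  ..# -> .   bit 1 = 0  t=0,i=13
  ... -> #   bit 0 = 1  t=0,i=12
  bits 10000001 = 129

129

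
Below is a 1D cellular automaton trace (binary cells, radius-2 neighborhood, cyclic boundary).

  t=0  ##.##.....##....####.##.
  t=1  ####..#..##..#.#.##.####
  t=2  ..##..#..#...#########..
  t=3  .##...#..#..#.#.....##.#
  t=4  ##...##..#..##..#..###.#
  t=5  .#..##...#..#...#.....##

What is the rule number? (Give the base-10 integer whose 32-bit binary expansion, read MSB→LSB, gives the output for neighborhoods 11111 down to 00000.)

1491184764

  ##### -> .   bit 31 = 0  t=1,i=0
  ####. -> #   bit 30 = 1  t=0,i=18
  ###.# -> .   bit 29 = 0  t=0,i=19
  ###.. -> #   bit 28 = 1  t=1,i=3
  ##.## -> #   bit 27 = 1  t=0,i=2
  ##.#. -> .   bit 26 = 0  t=3,i=22
  ##..# -> .   bit 25 = 0  t=1,i=4
  ##... -> .   bit 24 = 0  t=0,i=5
  #.### -> #   bit 23 = 1  t=1,i=20
  #.##. -> #   bit 22 = 1  t=0,i=0
  #.#.# -> #   bit 21 = 1  t=1,i=15
  #.#.. -> .   bit 20 = 0  t=3,i=14
  #..## -> .   bit 19 = 0  t=1,i=8
  #..#. -> .   bit 18 = 0  t=1,i=5
  #...# -> .   bit 17 = 0  t=2,i=11
  #.... -> #   bit 16 = 1  t=0,i=6
  .#### -> #   bit 15 = 1  t=0,i=17
  .###. -> .   bit 14 = 0  t=4,i=0
  .##.# -> #   bit 13 = 1  t=0,i=1
  .##.. -> .   bit 12 = 0  t=0,i=4
  .#.## -> #   bit 11 = 1  t=1,i=16
  .#.#. -> #   bit 10 = 1  t=1,i=14
  .#..# -> .   bit 9 = 0  t=1,i=7
  .#... -> .   bit 8 = 0  t=2,i=10
  ..### -> .   bit 7 = 0  t=0,i=16
  ..##. -> #   bit 6 = 1  t=0,i=10
  ..#.# -> #   bit 5 = 1  t=1,i=13
  ..#.. -> #   bit 4 = 1  t=1,i=6
  ...## -> #   bit 3 = 1  t=0,i=9
  ...#. -> #   bit 2 = 1  t=3,i=5
  ....# -> .   bit 1 = 0  t=0,i=8
  ..... -> .   bit 0 = 0  t=0,i=7
  bits 01011000111000011010110001111100 = 1491184764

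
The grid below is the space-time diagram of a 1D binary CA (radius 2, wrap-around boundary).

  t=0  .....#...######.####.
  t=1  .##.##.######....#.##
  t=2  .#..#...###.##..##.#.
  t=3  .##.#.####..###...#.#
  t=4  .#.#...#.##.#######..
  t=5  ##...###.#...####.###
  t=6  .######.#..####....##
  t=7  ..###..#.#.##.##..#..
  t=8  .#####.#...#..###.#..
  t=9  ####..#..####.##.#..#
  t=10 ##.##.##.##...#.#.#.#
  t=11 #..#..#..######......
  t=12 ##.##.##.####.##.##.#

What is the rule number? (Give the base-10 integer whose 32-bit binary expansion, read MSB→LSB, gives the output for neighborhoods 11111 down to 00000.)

2537738941

  [31] ##### => #  t=0,i=11
  [30] ####. => .  t=0,i=13
  [29] ###.# => .  t=0,i=14
  [28] ###.. => #  t=0,i=19
  [27] ##.## => .  t=0,i=15
  [26] ##.#. => #  t=2,i=18
  [25] ##..# => #  t=2,i=14
  [24] ##... => #  t=0,i=20
  [23] #.### => .  t=0,i=16
  [22] #.##. => #  t=1,i=1
  [21] #.#.# => .  t=3,i=4
  [20] #.#.. => .  t=2,i=19
  [19] #..## => .  t=2,i=15
  [18] #..#. => .  t=2,i=0
  [17] #...# => #  t=0,i=7
  [16] #.... => .  t=0,i=0
  [15] .#### => #  t=0,i=10
  [14] .###. => #  t=2,i=9
  [13] .##.# => .  t=1,i=2
  [12] .##.. => #  t=2,i=13
  [11] .#.## => .  t=1,i=18
  [10] .#.#. => .  t=3,i=19
  [9] .#..# => #  t=2,i=2
  [8] .#... => .  t=0,i=6
  [7] ..### => #  t=0,i=9
  [6] ..##. => .  t=2,i=16
  [5] ..#.# => #  t=1,i=17
  [4] ..#.. => #  t=0,i=5
  [3] ...## => #  t=0,i=8
  [2] ...#. => #  t=0,i=4
  [1] ....# => .  t=0,i=3
  [0] ..... => #  t=0,i=1
  bits 10010111010000101101001010111101 = 2537738941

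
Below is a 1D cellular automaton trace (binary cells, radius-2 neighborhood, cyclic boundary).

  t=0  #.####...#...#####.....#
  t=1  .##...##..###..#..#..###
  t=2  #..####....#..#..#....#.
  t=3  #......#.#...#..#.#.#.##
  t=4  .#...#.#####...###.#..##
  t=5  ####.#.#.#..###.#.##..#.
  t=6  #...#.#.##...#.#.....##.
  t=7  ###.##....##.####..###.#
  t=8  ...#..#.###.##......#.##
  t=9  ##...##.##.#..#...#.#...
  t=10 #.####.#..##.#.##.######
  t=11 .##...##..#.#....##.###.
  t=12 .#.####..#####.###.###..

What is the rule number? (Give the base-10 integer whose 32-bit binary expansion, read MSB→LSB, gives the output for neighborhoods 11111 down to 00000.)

  [31] ##### => #  t=0,i=15
  [30] ####. => .  t=0,i=4
  [29] ###.# => .  t=1,i=23
  [28] ###.. => .  t=0,i=5
  [27] ##.## => #  t=0,i=1
  [26] ##.#. => #  t=4,i=0
  [25] ##..# => .  t=1,i=8
  [24] ##... => #  t=0,i=6
  [23] #.### => #  t=0,i=2
  [22] #.##. => .  t=1,i=1
  [21] #.#.# => .  t=3,i=18
  [20] #.#.. => #  t=2,i=0
  [19] #..## => .  t=1,i=9
  [18] #..#. => #  t=1,i=14
  [17] #...# => #  t=0,i=7
  [16] #.... => .  t=0,i=19
  [15] .#### => .  t=0,i=3
  [14] .###. => #  t=1,i=11
  [13] .##.# => .  t=0,i=0
  [12] .##.. => .  t=1,i=2
  [11] .#.## => .  t=3,i=21
  [10] .#.#. => #  t=2,i=23
  [9] .#..# => .  t=1,i=16
  [8] .#... => #  t=0,i=10
  [7] ..### => .  t=0,i=13
  [6] ..##. => #  t=0,i=23
  [5] ..#.# => #  t=2,i=22
  [4] ..#.. => .  t=0,i=9
  [3] ...## => #  t=0,i=12
  [2] ...#. => .  t=0,i=8
  [1] ....# => #  t=0,i=21
  [0] ..... => .  t=0,i=20
  bits 10001101100101100100010101101010 = 2375435626

2375435626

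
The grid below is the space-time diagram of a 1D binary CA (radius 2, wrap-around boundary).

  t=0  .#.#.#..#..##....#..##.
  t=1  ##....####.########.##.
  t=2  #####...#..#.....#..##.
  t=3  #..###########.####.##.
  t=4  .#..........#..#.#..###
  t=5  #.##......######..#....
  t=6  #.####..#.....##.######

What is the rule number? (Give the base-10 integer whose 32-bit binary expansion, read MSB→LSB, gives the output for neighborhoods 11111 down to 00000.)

1439118198

  [31] ##### => .  t=1,i=13
  [30] ####. => #  t=1,i=8
  [29] ###.# => .  t=1,i=9
  [28] ###.. => #  t=2,i=4
  [27] ##.## => .  t=1,i=10
  [26] ##.#. => #  t=3,i=22
  [25] ##..# => .  t=0,i=22
  [24] ##... => #  t=0,i=13
  [23] #.### => #  t=1,i=11
  [22] #.##. => #  t=1,i=0
  [21] #.#.# => .  t=0,i=3
  [20] #.#.. => .  t=0,i=5
  [19] #..## => .  t=0,i=10
  [18] #..#. => #  t=0,i=0
  [17] #...# => #  t=2,i=6
  [16] #.... => #  t=0,i=14
  [15] .#### => .  t=1,i=7
  [14] .###. => .  t=4,i=21
  [13] .##.# => #  t=1,i=21
  [12] .##.. => #  t=0,i=12
  [11] .#.## => .  t=5,i=1
  [10] .#.#. => .  t=0,i=2
  [9] .#..# => #  t=0,i=6
  [8] .#... => #  t=2,i=12
  [7] ..### => .  t=1,i=6
  [6] ..##. => #  t=0,i=11
  [5] ..#.# => #  t=0,i=1
  [4] ..#.. => #  t=0,i=8
  [3] ...## => .  t=1,i=5
  [2] ...#. => #  t=0,i=16
  [1] ....# => #  t=0,i=15
  [0] ..... => .  t=2,i=14
  bits 01010101110001110011001101110110 = 1439118198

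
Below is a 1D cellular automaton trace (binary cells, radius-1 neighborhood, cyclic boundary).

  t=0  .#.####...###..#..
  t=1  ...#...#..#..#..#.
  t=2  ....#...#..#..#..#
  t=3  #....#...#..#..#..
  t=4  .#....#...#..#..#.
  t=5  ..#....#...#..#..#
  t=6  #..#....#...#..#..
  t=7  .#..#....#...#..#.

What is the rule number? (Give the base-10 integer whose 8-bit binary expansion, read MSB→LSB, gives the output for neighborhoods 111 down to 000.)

  [7] ### => .  t=0,i=4
  [6] ##. => .  t=0,i=6
  [5] #.# => .  t=0,i=2
  [4] #.. => #  t=0,i=7
  [3] .## => #  t=0,i=3
  [2] .#. => .  t=0,i=1
  [1] ..# => .  t=0,i=0
  [0] ... => .  t=0,i=8
  bits 00011000 = 24

24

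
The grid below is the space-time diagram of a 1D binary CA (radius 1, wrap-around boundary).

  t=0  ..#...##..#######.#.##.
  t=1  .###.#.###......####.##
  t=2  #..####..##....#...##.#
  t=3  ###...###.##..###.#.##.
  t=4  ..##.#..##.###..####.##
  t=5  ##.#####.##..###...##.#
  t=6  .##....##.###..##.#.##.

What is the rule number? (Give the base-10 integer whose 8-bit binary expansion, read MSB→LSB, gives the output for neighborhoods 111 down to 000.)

118

  [7] ### => .  t=0,i=11
  [6] ##. => #  t=0,i=7
  [5] #.# => #  t=0,i=17
  [4] #.. => #  t=0,i=3
  [3] .## => .  t=0,i=6
  [2] .#. => #  t=0,i=2
  [1] ..# => #  t=0,i=1
  [0] ... => .  t=0,i=0
  bits 01110110 = 118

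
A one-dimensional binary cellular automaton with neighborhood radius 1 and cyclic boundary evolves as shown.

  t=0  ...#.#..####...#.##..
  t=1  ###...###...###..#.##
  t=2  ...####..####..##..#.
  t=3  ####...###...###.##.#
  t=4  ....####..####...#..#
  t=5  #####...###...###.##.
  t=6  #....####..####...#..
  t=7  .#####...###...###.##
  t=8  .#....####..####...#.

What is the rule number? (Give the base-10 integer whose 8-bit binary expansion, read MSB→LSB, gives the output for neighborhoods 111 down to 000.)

  [7] ### => .  t=0,i=9
  [6] ##. => .  t=0,i=11
  [5] #.# => .  t=0,i=4
  [4] #.. => #  t=0,i=6
  [3] .## => #  t=0,i=8
  [2] .#. => .  t=0,i=3
  [1] ..# => #  t=0,i=2
  [0] ... => #  t=0,i=0
  bits 00011011 = 27

27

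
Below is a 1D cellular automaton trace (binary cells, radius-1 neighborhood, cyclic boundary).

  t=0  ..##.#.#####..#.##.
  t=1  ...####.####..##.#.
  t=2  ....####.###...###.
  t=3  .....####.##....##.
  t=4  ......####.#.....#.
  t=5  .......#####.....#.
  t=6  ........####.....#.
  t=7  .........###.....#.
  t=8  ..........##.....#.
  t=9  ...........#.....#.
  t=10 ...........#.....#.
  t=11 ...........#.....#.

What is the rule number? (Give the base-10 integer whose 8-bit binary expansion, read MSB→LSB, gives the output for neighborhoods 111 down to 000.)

228

  ###|#  b7=1 t=0,i=8
  ##.|#  b6=1 t=0,i=3
  #.#|#  b5=1 t=0,i=4
  #..|.  b4=0 t=0,i=12
  .##|.  b3=0 t=0,i=2
  .#.|#  b2=1 t=0,i=5
  ..#|.  b1=0 t=0,i=1
  ...|.  b0=0 t=0,i=0
  bits 11100100 = 228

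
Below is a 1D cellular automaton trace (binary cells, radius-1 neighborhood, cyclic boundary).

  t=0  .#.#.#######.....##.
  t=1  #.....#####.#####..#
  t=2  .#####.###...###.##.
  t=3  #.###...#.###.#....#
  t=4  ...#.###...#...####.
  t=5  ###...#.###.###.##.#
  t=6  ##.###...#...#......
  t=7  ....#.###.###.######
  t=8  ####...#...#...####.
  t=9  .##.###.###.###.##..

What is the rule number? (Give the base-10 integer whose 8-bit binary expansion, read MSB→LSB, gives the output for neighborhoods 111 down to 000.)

147

  ### -> #   bit 7 = 1  t=0,i=6
  ##. -> .   bit 6 = 0  t=0,i=11
  #.# -> .   bit 5 = 0  t=0,i=2
  #.. -> #   bit 4 = 1  t=0,i=12
  .## -> .   bit 3 = 0  t=0,i=5
  .#. -> .   bit 2 = 0  t=0,i=1
  ..# -> #   bit 1 = 1  t=0,i=0
  ... -> #   bit 0 = 1  t=0,i=13
  bits 10010011 = 147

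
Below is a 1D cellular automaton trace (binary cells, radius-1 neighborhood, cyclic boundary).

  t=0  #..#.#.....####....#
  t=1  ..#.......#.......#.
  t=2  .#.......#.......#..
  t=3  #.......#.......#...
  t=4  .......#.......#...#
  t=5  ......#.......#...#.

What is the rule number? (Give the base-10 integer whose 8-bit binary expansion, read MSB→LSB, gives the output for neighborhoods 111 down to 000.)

2

  ### -> .   bit 7 = 0  t=0,i=12
  ##. -> .   bit 6 = 0  t=0,i=0
  #.# -> .   bit 5 = 0  t=0,i=4
  #.. -> .   bit 4 = 0  t=0,i=1
  .## -> .   bit 3 = 0  t=0,i=11
  .#. -> .   bit 2 = 0  t=0,i=3
  ..# -> #   bit 1 = 1  t=0,i=2
  ... -> .   bit 0 = 0  t=0,i=7
  bits 00000010 = 2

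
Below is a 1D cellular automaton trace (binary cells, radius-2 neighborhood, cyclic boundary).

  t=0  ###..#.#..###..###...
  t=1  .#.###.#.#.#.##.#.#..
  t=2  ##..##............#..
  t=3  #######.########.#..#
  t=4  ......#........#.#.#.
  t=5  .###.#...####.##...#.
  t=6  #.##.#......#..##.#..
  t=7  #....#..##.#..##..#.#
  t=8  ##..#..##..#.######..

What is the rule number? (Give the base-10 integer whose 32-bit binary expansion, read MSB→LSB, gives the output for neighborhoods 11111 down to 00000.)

  #####|.  b31=0 t=3,i=1
  ####.|.  b30=0 t=3,i=5
  ###.#|#  b29=1 t=1,i=5
  ###..|.  b28=0 t=0,i=2
  ##.##|.  b27=0 t=3,i=7
  ##.#.|.  b26=0 t=1,i=6
  ##..#|#  b25=1 t=0,i=3
  ##...|#  b24=1 t=0,i=18
  #.###|.  b23=0 t=1,i=3
  #.##.|.  b22=0 t=1,i=13
  #.#.#|.  b21=0 t=1,i=7
  #.#..|#  b20=1 t=0,i=7
  #..##|#  b19=1 t=0,i=9
  #..#.|#  b18=1 t=0,i=4
  #...#|.  b17=0 t=0,i=19
  #....|.  b16=0 t=2,i=7
  .####|.  b15=0 t=3,i=0
  .###.|#  b14=1 t=0,i=1
  .##.#|.  b13=0 t=1,i=14
  .##..|#  b12=1 t=2,i=1
  .#.##|.  b11=0 t=1,i=2
  .#.#.|.  b10=0 t=0,i=6
  .#..#|.  b9=0 t=0,i=8
  .#...|.  b8=0 t=1,i=19
  ..###|.  b7=0 t=0,i=0
  ..##.|#  b6=1 t=2,i=0
  ..#.#|#  b5=1 t=0,i=5
  ..#..|.  b4=0 t=2,i=18
  ...##|.  b3=0 t=0,i=20
  ...#.|#  b2=1 t=1,i=0
  ....#|.  b1=0 t=2,i=16
  .....|#  b0=1 t=2,i=8
  bits 00100011000111000101000001100101 = 589058149

589058149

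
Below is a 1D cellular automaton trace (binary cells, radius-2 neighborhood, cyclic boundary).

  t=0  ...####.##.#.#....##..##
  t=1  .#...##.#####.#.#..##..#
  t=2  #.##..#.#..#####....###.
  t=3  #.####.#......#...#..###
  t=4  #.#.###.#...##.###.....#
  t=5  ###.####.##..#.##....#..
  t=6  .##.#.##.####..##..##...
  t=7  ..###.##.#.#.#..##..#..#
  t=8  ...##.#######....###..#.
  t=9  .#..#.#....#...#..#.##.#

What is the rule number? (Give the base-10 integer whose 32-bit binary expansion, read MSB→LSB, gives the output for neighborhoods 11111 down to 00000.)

1726379270

  ##### -> .   bit 31 = 0  t=1,i=10
  ####. -> #   bit 30 = 1  t=0,i=5
  ###.# -> #   bit 29 = 1  t=0,i=6
  ###.. -> .   bit 28 = 0  t=2,i=15
  ##.## -> .   bit 27 = 0  t=0,i=7
  ##.#. -> #   bit 26 = 1  t=0,i=10
  ##..# -> #   bit 25 = 1  t=0,i=20
  ##... -> .   bit 24 = 0  t=0,i=0
  #.### -> #   bit 23 = 1  t=1,i=8
  #.##. -> #   bit 22 = 1  t=0,i=8
  #.#.# -> #   bit 21 = 1  t=0,i=11
  #.#.. -> .   bit 20 = 0  t=0,i=13
  #..## -> .   bit 19 = 0  t=0,i=21
  #..#. -> #   bit 18 = 1  t=1,i=22
  #...# -> #   bit 17 = 1  t=0,i=1
  #.... -> .   bit 16 = 0  t=0,i=15
  .#### -> .   bit 15 = 0  t=0,i=4
  .###. -> #   bit 14 = 1  t=2,i=21
  .##.# -> #   bit 13 = 1  t=0,i=9
  .##.. -> #   bit 12 = 1  t=0,i=19
  .#.## -> .   bit 11 = 0  t=2,i=1
  .#.#. -> #   bit 10 = 1  t=0,i=12
  .#..# -> .   bit 9 = 0  t=1,i=17
  .#... -> #   bit 8 = 1  t=0,i=14
  ..### -> .   bit 7 = 0  t=0,i=3
  ..##. -> .   bit 6 = 0  t=0,i=18
  ..#.# -> .   bit 5 = 0  t=1,i=23
  ..#.. -> .   bit 4 = 0  t=3,i=14
  ...## -> .   bit 3 = 0  t=0,i=2
  ...#. -> #   bit 2 = 1  t=3,i=13
  ....# -> #   bit 1 = 1  t=0,i=16
  ..... -> .   bit 0 = 0  t=3,i=10
  bits 01100110111001100111010100000110 = 1726379270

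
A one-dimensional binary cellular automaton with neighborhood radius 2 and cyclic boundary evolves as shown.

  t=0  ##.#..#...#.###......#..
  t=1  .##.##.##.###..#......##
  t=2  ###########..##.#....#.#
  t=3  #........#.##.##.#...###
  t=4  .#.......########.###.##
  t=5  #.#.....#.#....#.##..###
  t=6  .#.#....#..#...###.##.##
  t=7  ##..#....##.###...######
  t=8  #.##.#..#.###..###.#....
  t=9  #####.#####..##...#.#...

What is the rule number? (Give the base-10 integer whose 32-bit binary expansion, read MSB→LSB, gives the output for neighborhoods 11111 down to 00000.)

1341041448

  #####|.  b31=0 t=2,i=1
  ####.|#  b30=1 t=2,i=9
  ###.#|.  b29=0 t=4,i=16
  ###..|.  b28=0 t=0,i=14
  ##.##|#  b27=1 t=1,i=0
  ##.#.|#  b26=1 t=0,i=2
  ##..#|#  b25=1 t=1,i=13
  ##...|#  b24=1 t=0,i=15
  #.###|#  b23=1 t=0,i=12
  #.##.|#  b22=1 t=1,i=1
  #.#.#|#  b21=1 t=6,i=1
  #.#..|.  b20=0 t=0,i=3
  #..##|#  b19=1 t=0,i=23
  #..#.|#  b18=1 t=0,i=5
  #...#|#  b17=1 t=0,i=8
  #....|.  b16=0 t=0,i=16
  .####|#  b15=1 t=2,i=0
  .###.|.  b14=0 t=0,i=13
  .##.#|#  b13=1 t=0,i=1
  .##..|.  b12=0 t=5,i=18
  .#.##|#  b11=1 t=0,i=11
  .#.#.|.  b10=0 t=5,i=9
  .#..#|#  b9=1 t=0,i=4
  .#...|#  b8=1 t=0,i=7
  ..###|.  b7=0 t=3,i=21
  ..##.|.  b6=0 t=0,i=0
  ..#.#|#  b5=1 t=0,i=10
  ..#..|.  b4=0 t=0,i=6
  ...##|#  b3=1 t=1,i=21
  ...#.|.  b2=0 t=0,i=9
  ....#|.  b1=0 t=0,i=19
  .....|.  b0=0 t=0,i=17
  bits 01001111111011101010101100101000 = 1341041448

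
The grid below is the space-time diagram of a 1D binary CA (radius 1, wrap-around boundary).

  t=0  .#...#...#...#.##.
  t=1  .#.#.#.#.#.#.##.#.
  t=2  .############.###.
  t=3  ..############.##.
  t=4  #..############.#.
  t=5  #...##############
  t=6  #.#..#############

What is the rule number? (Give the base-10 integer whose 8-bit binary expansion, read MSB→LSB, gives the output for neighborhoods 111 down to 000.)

229

  nb ###: next=#  (t=2,i=2, bit7=1)
  nb ##.: next=#  (t=0,i=16, bit6=1)
  nb #.#: next=#  (t=0,i=14, bit5=1)
  nb #..: next=.  (t=0,i=2, bit4=0)
  nb .##: next=.  (t=0,i=15, bit3=0)
  nb .#.: next=#  (t=0,i=1, bit2=1)
  nb ..#: next=.  (t=0,i=0, bit1=0)
  nb ...: next=#  (t=0,i=3, bit0=1)
  bits 11100101 = 229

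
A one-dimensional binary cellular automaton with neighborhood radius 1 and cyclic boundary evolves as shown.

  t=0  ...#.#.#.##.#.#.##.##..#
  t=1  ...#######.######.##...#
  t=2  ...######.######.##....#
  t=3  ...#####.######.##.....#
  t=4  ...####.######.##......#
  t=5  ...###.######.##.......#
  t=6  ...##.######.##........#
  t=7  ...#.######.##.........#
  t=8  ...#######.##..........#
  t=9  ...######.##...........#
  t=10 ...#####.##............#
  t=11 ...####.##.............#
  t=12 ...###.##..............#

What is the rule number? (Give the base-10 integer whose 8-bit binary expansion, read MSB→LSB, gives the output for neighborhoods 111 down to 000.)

172

  ### -> #   bit 7 = 1  t=1,i=4
  ##. -> .   bit 6 = 0  t=0,i=10
  #.# -> #   bit 5 = 1  t=0,i=4
  #.. -> .   bit 4 = 0  t=0,i=0
  .## -> #   bit 3 = 1  t=0,i=9
  .#. -> #   bit 2 = 1  t=0,i=3
  ..# -> .   bit 1 = 0  t=0,i=2
  ... -> .   bit 0 = 0  t=0,i=1
  bits 10101100 = 172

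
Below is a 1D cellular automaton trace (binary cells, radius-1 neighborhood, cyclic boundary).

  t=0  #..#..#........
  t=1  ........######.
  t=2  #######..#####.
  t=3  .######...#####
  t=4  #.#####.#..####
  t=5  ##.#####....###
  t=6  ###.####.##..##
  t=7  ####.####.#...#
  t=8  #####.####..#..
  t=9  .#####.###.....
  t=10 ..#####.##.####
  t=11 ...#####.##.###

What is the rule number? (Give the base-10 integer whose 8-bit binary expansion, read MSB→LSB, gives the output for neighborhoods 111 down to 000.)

225

  nb ###: next=#  (t=1,i=9, bit7=1)
  nb ##.: next=#  (t=1,i=13, bit6=1)
  nb #.#: next=#  (t=2,i=14, bit5=1)
  nb #..: next=.  (t=0,i=1, bit4=0)
  nb .##: next=.  (t=1,i=8, bit3=0)
  nb .#.: next=.  (t=0,i=0, bit2=0)
  nb ..#: next=.  (t=0,i=2, bit1=0)
  nb ...: next=#  (t=0,i=8, bit0=1)
  bits 11100001 = 225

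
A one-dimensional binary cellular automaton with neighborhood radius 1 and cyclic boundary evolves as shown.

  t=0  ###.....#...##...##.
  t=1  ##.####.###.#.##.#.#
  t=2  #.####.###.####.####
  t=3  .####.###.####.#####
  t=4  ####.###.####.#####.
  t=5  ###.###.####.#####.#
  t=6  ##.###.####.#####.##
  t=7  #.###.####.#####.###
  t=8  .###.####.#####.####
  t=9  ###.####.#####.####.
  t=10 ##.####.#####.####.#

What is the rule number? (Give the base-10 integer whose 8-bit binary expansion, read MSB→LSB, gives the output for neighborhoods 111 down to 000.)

  ### -> #   bit 7 = 1  t=0,i=1
  ##. -> .   bit 6 = 0  t=0,i=2
  #.# -> #   bit 5 = 1  t=0,i=19
  #.. -> #   bit 4 = 1  t=0,i=3
  .## -> #   bit 3 = 1  t=0,i=0
  .#. -> #   bit 2 = 1  t=0,i=8
  ..# -> .   bit 1 = 0  t=0,i=7
  ... -> #   bit 0 = 1  t=0,i=4
  bits 10111101 = 189

189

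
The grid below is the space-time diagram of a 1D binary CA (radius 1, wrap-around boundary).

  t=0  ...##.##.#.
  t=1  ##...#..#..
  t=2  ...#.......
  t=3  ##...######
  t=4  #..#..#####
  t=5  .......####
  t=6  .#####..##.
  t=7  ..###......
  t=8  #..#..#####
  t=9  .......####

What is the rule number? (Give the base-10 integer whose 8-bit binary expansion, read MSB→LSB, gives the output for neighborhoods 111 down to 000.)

  ###|#  b7=1 t=3,i=0
  ##.|.  b6=0 t=0,i=4
  #.#|#  b5=1 t=0,i=5
  #..|.  b4=0 t=0,i=10
  .##|.  b3=0 t=0,i=3
  .#.|.  b2=0 t=0,i=9
  ..#|.  b1=0 t=0,i=2
  ...|#  b0=1 t=0,i=0
  bits 10100001 = 161

161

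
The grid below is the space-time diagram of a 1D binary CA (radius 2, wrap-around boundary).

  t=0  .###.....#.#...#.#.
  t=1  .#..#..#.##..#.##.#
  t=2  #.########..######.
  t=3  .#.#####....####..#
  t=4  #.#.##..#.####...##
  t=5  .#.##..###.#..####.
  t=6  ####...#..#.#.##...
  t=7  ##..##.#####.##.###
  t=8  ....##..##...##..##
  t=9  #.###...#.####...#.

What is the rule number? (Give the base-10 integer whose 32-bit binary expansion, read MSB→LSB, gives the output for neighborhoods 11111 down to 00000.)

  ##### -> #   bit 31 = 1  t=2,i=4
  ####. -> .   bit 30 = 0  t=2,i=8
  ###.# -> .   bit 29 = 0  t=2,i=17
  ###.. -> .   bit 28 = 0  t=0,i=3
  ##.## -> .   bit 27 = 0  t=7,i=6
  ##.#. -> #   bit 26 = 1  t=1,i=17
  ##..# -> .   bit 25 = 0  t=1,i=11
  ##... -> #   bit 24 = 1  t=0,i=4
  #.### -> .   bit 23 = 0  t=2,i=2
  #.##. -> #   bit 22 = 1  t=1,i=9
  #.#.# -> .   bit 21 = 0  t=1,i=18
  #.#.. -> .   bit 20 = 0  t=0,i=11
  #..## -> .   bit 19 = 0  t=0,i=0
  #..#. -> #   bit 18 = 1  t=1,i=3
  #...# -> #   bit 17 = 1  t=0,i=13
  #.... -> .   bit 16 = 0  t=0,i=5
  .#### -> #   bit 15 = 1  t=2,i=3
  .###. -> .   bit 14 = 0  t=0,i=2
  .##.# -> #   bit 13 = 1  t=1,i=16
  .##.. -> .   bit 12 = 0  t=1,i=10
  .#.## -> #   bit 11 = 1  t=1,i=8
  .#.#. -> #   bit 10 = 1  t=0,i=10
  .#..# -> #   bit 9 = 1  t=0,i=18
  .#... -> .   bit 8 = 0  t=0,i=12
  ..### -> #   bit 7 = 1  t=0,i=1
  ..##. -> #   bit 6 = 1  t=7,i=4
  ..#.# -> #   bit 5 = 1  t=0,i=9
  ..#.. -> #   bit 4 = 1  t=1,i=4
  ...## -> #   bit 3 = 1  t=3,i=11
  ...#. -> .   bit 2 = 0  t=0,i=8
  ....# -> #   bit 1 = 1  t=0,i=7
  ..... -> .   bit 0 = 0  t=0,i=6
  bits 10000101010001101010111011111010 = 2236002042

2236002042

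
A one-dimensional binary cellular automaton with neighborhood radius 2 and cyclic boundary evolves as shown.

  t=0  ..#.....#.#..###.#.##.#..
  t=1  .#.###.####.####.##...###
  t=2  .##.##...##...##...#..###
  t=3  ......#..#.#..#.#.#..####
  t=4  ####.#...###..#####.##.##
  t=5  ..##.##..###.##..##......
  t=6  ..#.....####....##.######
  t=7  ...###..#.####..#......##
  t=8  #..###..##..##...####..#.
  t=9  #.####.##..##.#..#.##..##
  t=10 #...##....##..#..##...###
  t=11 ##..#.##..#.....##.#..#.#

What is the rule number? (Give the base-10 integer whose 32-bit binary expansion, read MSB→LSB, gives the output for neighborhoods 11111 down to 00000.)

  #####|.  b31=0 t=4,i=0
  ####.|#  b30=1 t=1,i=9
  ###.#|#  b29=1 t=0,i=15
  ###..|#  b28=1 t=3,i=24
  ##.##|.  b27=0 t=1,i=6
  ##.#.|.  b26=0 t=0,i=16
  ##..#|.  b25=0 t=4,i=12
  ##...|#  b24=1 t=1,i=19
  #.###|.  b23=0 t=1,i=3
  #.##.|.  b22=0 t=0,i=19
  #.#.#|#  b21=1 t=0,i=17
  #.#..|#  b20=1 t=0,i=10
  #..##|#  b19=1 t=0,i=12
  #..#.|.  b18=0 t=3,i=8
  #...#|.  b17=0 t=1,i=20
  #....|#  b16=1 t=0,i=4
  .####|.  b15=0 t=1,i=8
  .###.|#  b14=1 t=0,i=14
  .##.#|.  b13=0 t=0,i=20
  .##..|.  b12=0 t=1,i=18
  .#.##|#  b11=1 t=0,i=18
  .#.#.|#  b10=1 t=0,i=9
  .#..#|.  b9=0 t=0,i=11
  .#...|#  b8=1 t=0,i=3
  ..###|#  b7=1 t=0,i=13
  ..##.|#  b6=1 t=2,i=9
  ..#.#|#  b5=1 t=0,i=8
  ..#..|.  b4=0 t=0,i=2
  ...##|.  b3=0 t=1,i=21
  ...#.|#  b2=1 t=0,i=1
  ....#|.  b1=0 t=0,i=0
  .....|#  b0=1 t=0,i=5
  bits 01110001001110010100110111100101 = 1899580901

1899580901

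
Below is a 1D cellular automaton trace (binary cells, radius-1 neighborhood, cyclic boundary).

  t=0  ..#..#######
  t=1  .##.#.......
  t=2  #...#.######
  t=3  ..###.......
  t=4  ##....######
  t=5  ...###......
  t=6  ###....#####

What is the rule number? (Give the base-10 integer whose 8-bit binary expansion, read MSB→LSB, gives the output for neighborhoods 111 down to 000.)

  nb ###: next=.  (t=0,i=6, bit7=0)
  nb ##.: next=.  (t=0,i=11, bit6=0)
  nb #.#: next=.  (t=1,i=3, bit5=0)
  nb #..: next=.  (t=0,i=0, bit4=0)
  nb .##: next=.  (t=0,i=5, bit3=0)
  nb .#.: next=#  (t=0,i=2, bit2=1)
  nb ..#: next=#  (t=0,i=1, bit1=1)
  nb ...: next=#  (t=1,i=6, bit0=1)
  bits 00000111 = 7

7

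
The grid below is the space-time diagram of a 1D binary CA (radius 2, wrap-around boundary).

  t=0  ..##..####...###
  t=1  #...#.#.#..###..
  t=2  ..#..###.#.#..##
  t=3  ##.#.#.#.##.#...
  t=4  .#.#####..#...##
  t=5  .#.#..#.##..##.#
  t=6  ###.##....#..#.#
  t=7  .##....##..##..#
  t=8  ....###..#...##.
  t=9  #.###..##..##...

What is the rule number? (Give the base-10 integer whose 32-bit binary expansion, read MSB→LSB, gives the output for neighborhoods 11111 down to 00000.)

1655121546

  [31] ##### => .  t=4,i=5
  [30] ####. => #  t=0,i=8
  [29] ###.# => #  t=2,i=7
  [28] ###.. => .  t=0,i=9
  [27] ##.## => .  t=6,i=3
  [26] ##.#. => .  t=2,i=8
  [25] ##..# => #  t=0,i=0
  [24] ##... => .  t=0,i=10
  [23] #.### => #  t=4,i=3
  [22] #.##. => .  t=3,i=9
  [21] #.#.# => #  t=1,i=6
  [20] #.#.. => .  t=1,i=8
  [19] #..## => .  t=0,i=1
  [18] #..#. => #  t=1,i=15
  [17] #...# => #  t=0,i=11
  [16] #.... => #  t=6,i=7
  [15] .#### => .  t=0,i=7
  [14] .###. => .  t=0,i=14
  [13] .##.# => #  t=3,i=1
  [12] .##.. => .  t=0,i=3
  [11] .#.## => .  t=3,i=8
  [10] .#.#. => #  t=1,i=5
  [9] .#..# => #  t=1,i=9
  [8] .#... => .  t=1,i=1
  [7] ..### => #  t=0,i=6
  [6] ..##. => .  t=0,i=2
  [5] ..#.# => .  t=1,i=4
  [4] ..#.. => .  t=1,i=0
  [3] ...## => #  t=0,i=12
  [2] ...#. => .  t=1,i=3
  [1] ....# => #  t=6,i=8
  [0] ..... => .  t=8,i=1
  bits 01100010101001110010011010001010 = 1655121546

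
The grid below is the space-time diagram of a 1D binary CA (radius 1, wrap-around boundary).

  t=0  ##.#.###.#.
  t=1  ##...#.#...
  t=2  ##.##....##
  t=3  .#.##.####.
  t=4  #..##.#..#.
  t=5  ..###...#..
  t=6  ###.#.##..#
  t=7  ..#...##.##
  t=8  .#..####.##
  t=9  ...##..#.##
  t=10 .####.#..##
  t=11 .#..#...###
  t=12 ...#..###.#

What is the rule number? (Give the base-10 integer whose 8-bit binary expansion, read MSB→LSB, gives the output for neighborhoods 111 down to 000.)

  ###|.  b7=0 t=0,i=6
  ##.|#  b6=1 t=0,i=1
  #.#|.  b5=0 t=0,i=2
  #..|.  b4=0 t=1,i=2
  .##|#  b3=1 t=0,i=0
  .#.|.  b2=0 t=0,i=3
  ..#|#  b1=1 t=1,i=4
  ...|#  b0=1 t=1,i=3
  bits 01001011 = 75

75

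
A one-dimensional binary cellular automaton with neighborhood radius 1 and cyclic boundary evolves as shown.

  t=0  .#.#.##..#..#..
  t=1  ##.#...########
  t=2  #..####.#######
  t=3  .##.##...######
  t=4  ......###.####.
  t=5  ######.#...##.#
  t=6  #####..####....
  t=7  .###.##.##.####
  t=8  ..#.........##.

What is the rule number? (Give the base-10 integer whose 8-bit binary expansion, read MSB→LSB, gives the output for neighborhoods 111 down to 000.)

151

  nb ###: next=#  (t=1,i=0, bit7=1)
  nb ##.: next=.  (t=0,i=6, bit6=0)
  nb #.#: next=.  (t=0,i=2, bit5=0)
  nb #..: next=#  (t=0,i=7, bit4=1)
  nb .##: next=.  (t=0,i=5, bit3=0)
  nb .#.: next=#  (t=0,i=1, bit2=1)
  nb ..#: next=#  (t=0,i=0, bit1=1)
  nb ...: next=#  (t=0,i=14, bit0=1)
  bits 10010111 = 151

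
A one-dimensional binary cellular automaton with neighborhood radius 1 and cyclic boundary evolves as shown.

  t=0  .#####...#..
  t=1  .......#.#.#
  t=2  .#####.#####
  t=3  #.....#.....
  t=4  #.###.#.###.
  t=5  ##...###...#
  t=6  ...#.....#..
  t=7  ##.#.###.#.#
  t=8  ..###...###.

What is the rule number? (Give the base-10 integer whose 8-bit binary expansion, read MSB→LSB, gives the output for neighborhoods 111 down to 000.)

37

  ###|.  b7=0 t=0,i=2
  ##.|.  b6=0 t=0,i=5
  #.#|#  b5=1 t=1,i=8
  #..|.  b4=0 t=0,i=6
  .##|.  b3=0 t=0,i=1
  .#.|#  b2=1 t=0,i=9
  ..#|.  b1=0 t=0,i=0
  ...|#  b0=1 t=0,i=7
  bits 00100101 = 37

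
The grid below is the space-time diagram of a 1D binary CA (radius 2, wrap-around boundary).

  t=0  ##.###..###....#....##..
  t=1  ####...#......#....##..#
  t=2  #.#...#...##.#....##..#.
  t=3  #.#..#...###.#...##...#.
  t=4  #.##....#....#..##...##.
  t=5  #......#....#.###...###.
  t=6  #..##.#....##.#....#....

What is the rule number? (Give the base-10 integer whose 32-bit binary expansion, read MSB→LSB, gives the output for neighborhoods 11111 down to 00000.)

  ##### -> .   bit 31 = 0  t=1,i=1
  ####. -> #   bit 30 = 1  t=1,i=2
  ###.# -> .   bit 29 = 0  t=3,i=11
  ###.. -> .   bit 28 = 0  t=0,i=5
  ##.## -> #   bit 27 = 1  t=0,i=2
  ##.#. -> .   bit 26 = 0  t=2,i=12
  ##..# -> .   bit 25 = 0  t=0,i=6
  ##... -> .   bit 24 = 0  t=0,i=11
  #.### -> #   bit 23 = 1  t=0,i=3
  #.##. -> .   bit 22 = 0  t=4,i=2
  #.#.# -> #   bit 21 = 1  t=2,i=0
  #.#.. -> #   bit 20 = 1  t=2,i=2
  #..## -> #   bit 19 = 1  t=0,i=7
  #..#. -> .   bit 18 = 0  t=2,i=21
  #...# -> .   bit 17 = 0  t=1,i=5
  #.... -> .   bit 16 = 0  t=0,i=12
  .#### -> #   bit 15 = 1  t=1,i=0
  .###. -> .   bit 14 = 0  t=0,i=4
  .##.# -> #   bit 13 = 1  t=0,i=1
  .##.. -> .   bit 12 = 0  t=0,i=21
  .#.## -> .   bit 11 = 0  t=4,i=1
  .#.#. -> .   bit 10 = 0  t=2,i=1
  .#..# -> #   bit 9 = 1  t=3,i=3
  .#... -> .   bit 8 = 0  t=0,i=16
  ..### -> .   bit 7 = 0  t=0,i=8
  ..##. -> #   bit 6 = 1  t=0,i=0
  ..#.# -> #   bit 5 = 1  t=2,i=22
  ..#.. -> .   bit 4 = 0  t=0,i=15
  ...## -> #   bit 3 = 1  t=0,i=19
  ...#. -> #   bit 2 = 1  t=0,i=14
  ....# -> .   bit 1 = 0  t=0,i=13
  ..... -> #   bit 0 = 1  t=1,i=10
  bits 01001000101110001010001001101101 = 1220059757

1220059757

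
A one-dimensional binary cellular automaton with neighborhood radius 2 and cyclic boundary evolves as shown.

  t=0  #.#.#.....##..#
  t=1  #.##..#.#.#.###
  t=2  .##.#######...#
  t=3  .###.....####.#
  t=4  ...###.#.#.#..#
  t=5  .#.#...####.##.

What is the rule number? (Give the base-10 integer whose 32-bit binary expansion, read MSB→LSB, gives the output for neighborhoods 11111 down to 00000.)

1534011106

  nb #####: next=.  (t=2,i=6, bit31=0)
  nb ####.: next=#  (t=1,i=14, bit30=1)
  nb ###.#: next=.  (t=1,i=0, bit29=0)
  nb ###..: next=#  (t=2,i=10, bit28=1)
  nb ##.##: next=#  (t=1,i=1, bit27=1)
  nb ##.#.: next=.  (t=0,i=1, bit26=0)
  nb ##..#: next=#  (t=0,i=12, bit25=1)
  nb ##...: next=#  (t=2,i=11, bit24=1)
  nb #.###: next=.  (t=1,i=12, bit23=0)
  nb #.##.: next=#  (t=1,i=2, bit22=1)
  nb #.#.#: next=#  (t=0,i=2, bit21=1)
  nb #.#..: next=.  (t=0,i=4, bit20=0)
  nb #..##: next=#  (t=0,i=13, bit19=1)
  nb #..#.: next=#  (t=1,i=5, bit18=1)
  nb #...#: next=#  (t=2,i=12, bit17=1)
  nb #....: next=#  (t=0,i=6, bit16=1)
  nb .####: next=.  (t=1,i=13, bit15=0)
  nb .###.: next=.  (t=3,i=2, bit14=0)
  nb .##.#: next=#  (t=0,i=0, bit13=1)
  nb .##..: next=.  (t=0,i=11, bit12=0)
  nb .#.##: next=.  (t=1,i=11, bit11=0)
  nb .#.#.: next=#  (t=0,i=3, bit10=1)
  nb .#..#: next=#  (t=4,i=12, bit9=1)
  nb .#...: next=.  (t=0,i=5, bit8=0)
  nb ..###: next=#  (t=3,i=9, bit7=1)
  nb ..##.: next=#  (t=0,i=10, bit6=1)
  nb ..#.#: next=#  (t=1,i=6, bit5=1)
  nb ..#..: next=.  (t=4,i=14, bit4=0)
  nb ...##: next=.  (t=0,i=9, bit3=0)
  nb ...#.: next=.  (t=2,i=13, bit2=0)
  nb ....#: next=#  (t=0,i=8, bit1=1)
  nb .....: next=.  (t=0,i=7, bit0=0)
  bits 01011011011011110010011011100010 = 1534011106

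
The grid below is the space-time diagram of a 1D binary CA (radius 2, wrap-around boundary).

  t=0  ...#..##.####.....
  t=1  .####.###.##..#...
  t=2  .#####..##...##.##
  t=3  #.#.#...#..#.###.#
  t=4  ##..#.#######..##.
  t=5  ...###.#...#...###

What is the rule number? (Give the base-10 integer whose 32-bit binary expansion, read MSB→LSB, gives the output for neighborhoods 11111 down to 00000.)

  [31] ##### => .  t=2,i=3
  [30] ####. => #  t=0,i=11
  [29] ###.# => #  t=1,i=4
  [28] ###.. => .  t=0,i=12
  [27] ##.## => #  t=0,i=8
  [26] ##.#. => #  t=3,i=1
  [25] ##..# => .  t=1,i=12
  [24] ##... => .  t=0,i=13
  [23] #.### => .  t=0,i=9
  [22] #.##. => .  t=1,i=10
  [21] #.#.# => .  t=3,i=2
  [20] #.#.. => #  t=3,i=4
  [19] #..## => .  t=0,i=5
  [18] #..#. => #  t=1,i=13
  [17] #...# => #  t=2,i=11
  [16] #.... => #  t=0,i=14
  [15] .#### => #  t=0,i=10
  [14] .###. => .  t=1,i=7
  [13] .##.# => #  t=0,i=7
  [12] .##.. => .  t=1,i=11
  [11] .#.## => #  t=3,i=12
  [10] .#.#. => .  t=3,i=3
  [9] .#..# => #  t=0,i=4
  [8] .#... => .  t=1,i=15
  [7] ..### => #  t=1,i=1
  [6] ..##. => #  t=0,i=6
  [5] ..#.# => #  t=3,i=11
  [4] ..#.. => #  t=0,i=3
  [3] ...## => .  t=1,i=0
  [2] ...#. => #  t=0,i=2
  [1] ....# => #  t=0,i=1
  [0] ..... => .  t=0,i=0
  bits 01101100000101111010101011110110 = 1813490422

1813490422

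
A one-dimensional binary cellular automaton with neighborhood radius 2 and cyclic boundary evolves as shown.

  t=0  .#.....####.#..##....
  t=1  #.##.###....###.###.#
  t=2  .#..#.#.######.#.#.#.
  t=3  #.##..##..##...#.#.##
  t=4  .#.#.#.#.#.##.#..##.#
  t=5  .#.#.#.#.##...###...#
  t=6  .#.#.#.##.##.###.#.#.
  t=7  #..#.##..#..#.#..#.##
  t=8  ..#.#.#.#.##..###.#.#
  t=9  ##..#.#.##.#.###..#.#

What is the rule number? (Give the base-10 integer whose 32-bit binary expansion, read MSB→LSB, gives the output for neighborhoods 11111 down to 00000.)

  nb #####: next=#  (t=2,i=10, bit31=1)
  nb ####.: next=.  (t=0,i=9, bit30=0)
  nb ###.#: next=.  (t=0,i=10, bit29=0)
  nb ###..: next=.  (t=1,i=7, bit28=0)
  nb ##.##: next=#  (t=1,i=1, bit27=1)
  nb ##.#.: next=.  (t=0,i=11, bit26=0)
  nb ##..#: next=.  (t=3,i=4, bit25=0)
  nb ##...: next=#  (t=0,i=17, bit24=1)
  nb #.###: next=.  (t=1,i=5, bit23=0)
  nb #.##.: next=.  (t=1,i=2, bit22=0)
  nb #.#.#: next=#  (t=2,i=6, bit21=1)
  nb #.#..: next=#  (t=0,i=12, bit20=1)
  nb #..##: next=#  (t=0,i=14, bit19=1)
  nb #..#.: next=#  (t=2,i=0, bit18=1)
  nb #...#: next=.  (t=3,i=13, bit17=0)
  nb #....: next=#  (t=0,i=3, bit16=1)
  nb .####: next=.  (t=0,i=8, bit15=0)
  nb .###.: next=#  (t=1,i=6, bit14=1)
  nb .##.#: next=.  (t=1,i=0, bit13=0)
  nb .##..: next=#  (t=0,i=16, bit12=1)
  nb .#.##: next=#  (t=2,i=7, bit11=1)
  nb .#.#.: next=.  (t=2,i=5, bit10=0)
  nb .#..#: next=#  (t=0,i=13, bit9=1)
  nb .#...: next=#  (t=0,i=2, bit8=1)
  nb ..###: next=#  (t=0,i=7, bit7=1)
  nb ..##.: next=.  (t=0,i=15, bit6=0)
  nb ..#.#: next=.  (t=2,i=4, bit5=0)
  nb ..#..: next=.  (t=0,i=1, bit4=0)
  nb ...##: next=#  (t=0,i=6, bit3=1)
  nb ...#.: next=#  (t=0,i=0, bit2=1)
  nb ....#: next=#  (t=0,i=5, bit1=1)
  nb .....: next=.  (t=0,i=4, bit0=0)
  bits 10001001001111010101101110001110 = 2302499726

2302499726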